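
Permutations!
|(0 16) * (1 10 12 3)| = 4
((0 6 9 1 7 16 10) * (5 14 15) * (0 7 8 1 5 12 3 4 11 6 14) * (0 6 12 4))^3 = [4, 8, 2, 15, 3, 5, 6, 7, 1, 9, 10, 0, 14, 13, 11, 12, 16] = (16)(0 4 3 15 12 14 11)(1 8)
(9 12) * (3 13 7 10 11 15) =(3 13 7 10 11 15)(9 12) =[0, 1, 2, 13, 4, 5, 6, 10, 8, 12, 11, 15, 9, 7, 14, 3]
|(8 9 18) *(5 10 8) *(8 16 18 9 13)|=|(5 10 16 18)(8 13)|=4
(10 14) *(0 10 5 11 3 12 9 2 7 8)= [10, 1, 7, 12, 4, 11, 6, 8, 0, 2, 14, 3, 9, 13, 5]= (0 10 14 5 11 3 12 9 2 7 8)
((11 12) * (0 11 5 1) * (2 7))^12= (0 12 1 11 5)= [12, 11, 2, 3, 4, 0, 6, 7, 8, 9, 10, 5, 1]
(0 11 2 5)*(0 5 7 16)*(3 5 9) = (0 11 2 7 16)(3 5 9) = [11, 1, 7, 5, 4, 9, 6, 16, 8, 3, 10, 2, 12, 13, 14, 15, 0]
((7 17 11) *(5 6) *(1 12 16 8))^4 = (7 17 11) = [0, 1, 2, 3, 4, 5, 6, 17, 8, 9, 10, 7, 12, 13, 14, 15, 16, 11]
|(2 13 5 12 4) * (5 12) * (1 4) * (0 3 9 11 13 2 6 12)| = 20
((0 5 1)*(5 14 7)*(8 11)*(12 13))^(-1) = (0 1 5 7 14)(8 11)(12 13) = [1, 5, 2, 3, 4, 7, 6, 14, 11, 9, 10, 8, 13, 12, 0]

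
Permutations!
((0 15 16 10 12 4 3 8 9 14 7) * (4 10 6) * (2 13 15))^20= (0 8 16)(2 9 6)(3 15 7)(4 13 14)= [8, 1, 9, 15, 13, 5, 2, 3, 16, 6, 10, 11, 12, 14, 4, 7, 0]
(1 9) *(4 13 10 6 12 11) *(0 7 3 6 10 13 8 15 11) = (0 7 3 6 12)(1 9)(4 8 15 11) = [7, 9, 2, 6, 8, 5, 12, 3, 15, 1, 10, 4, 0, 13, 14, 11]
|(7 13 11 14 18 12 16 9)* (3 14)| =9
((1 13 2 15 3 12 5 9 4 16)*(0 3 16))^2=[12, 2, 16, 5, 3, 4, 6, 7, 8, 0, 10, 11, 9, 15, 14, 1, 13]=(0 12 9)(1 2 16 13 15)(3 5 4)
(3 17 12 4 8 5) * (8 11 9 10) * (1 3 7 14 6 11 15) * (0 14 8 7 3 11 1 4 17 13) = [14, 11, 2, 13, 15, 3, 1, 8, 5, 10, 7, 9, 17, 0, 6, 4, 16, 12] = (0 14 6 1 11 9 10 7 8 5 3 13)(4 15)(12 17)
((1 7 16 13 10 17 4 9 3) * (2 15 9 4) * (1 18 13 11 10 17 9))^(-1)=(1 15 2 17 13 18 3 9 10 11 16 7)=[0, 15, 17, 9, 4, 5, 6, 1, 8, 10, 11, 16, 12, 18, 14, 2, 7, 13, 3]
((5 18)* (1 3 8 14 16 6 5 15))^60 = (1 5 14)(3 18 16)(6 8 15) = [0, 5, 2, 18, 4, 14, 8, 7, 15, 9, 10, 11, 12, 13, 1, 6, 3, 17, 16]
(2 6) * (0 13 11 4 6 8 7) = (0 13 11 4 6 2 8 7) = [13, 1, 8, 3, 6, 5, 2, 0, 7, 9, 10, 4, 12, 11]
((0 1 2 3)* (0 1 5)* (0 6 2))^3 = (0 2)(1 6)(3 5) = [2, 6, 0, 5, 4, 3, 1]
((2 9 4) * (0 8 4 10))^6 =[0, 1, 2, 3, 4, 5, 6, 7, 8, 9, 10] =(10)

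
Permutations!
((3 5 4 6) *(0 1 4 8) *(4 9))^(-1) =(0 8 5 3 6 4 9 1) =[8, 0, 2, 6, 9, 3, 4, 7, 5, 1]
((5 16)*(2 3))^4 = (16) = [0, 1, 2, 3, 4, 5, 6, 7, 8, 9, 10, 11, 12, 13, 14, 15, 16]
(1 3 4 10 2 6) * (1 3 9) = (1 9)(2 6 3 4 10) = [0, 9, 6, 4, 10, 5, 3, 7, 8, 1, 2]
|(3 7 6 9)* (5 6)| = |(3 7 5 6 9)| = 5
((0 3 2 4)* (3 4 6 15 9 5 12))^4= (2 5 6 12 15 3 9)= [0, 1, 5, 9, 4, 6, 12, 7, 8, 2, 10, 11, 15, 13, 14, 3]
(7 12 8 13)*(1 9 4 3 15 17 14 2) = (1 9 4 3 15 17 14 2)(7 12 8 13) = [0, 9, 1, 15, 3, 5, 6, 12, 13, 4, 10, 11, 8, 7, 2, 17, 16, 14]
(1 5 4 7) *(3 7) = [0, 5, 2, 7, 3, 4, 6, 1] = (1 5 4 3 7)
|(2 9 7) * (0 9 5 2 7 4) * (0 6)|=4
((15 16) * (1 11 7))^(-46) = [0, 7, 2, 3, 4, 5, 6, 11, 8, 9, 10, 1, 12, 13, 14, 15, 16] = (16)(1 7 11)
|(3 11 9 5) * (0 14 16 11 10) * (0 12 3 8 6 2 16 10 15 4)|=7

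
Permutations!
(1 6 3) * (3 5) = [0, 6, 2, 1, 4, 3, 5] = (1 6 5 3)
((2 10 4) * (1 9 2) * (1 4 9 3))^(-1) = (1 3)(2 9 10) = [0, 3, 9, 1, 4, 5, 6, 7, 8, 10, 2]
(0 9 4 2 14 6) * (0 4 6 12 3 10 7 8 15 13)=(0 9 6 4 2 14 12 3 10 7 8 15 13)=[9, 1, 14, 10, 2, 5, 4, 8, 15, 6, 7, 11, 3, 0, 12, 13]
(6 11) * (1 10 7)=[0, 10, 2, 3, 4, 5, 11, 1, 8, 9, 7, 6]=(1 10 7)(6 11)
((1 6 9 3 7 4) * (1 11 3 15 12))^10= (15)(3 4)(7 11)= [0, 1, 2, 4, 3, 5, 6, 11, 8, 9, 10, 7, 12, 13, 14, 15]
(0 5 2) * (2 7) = (0 5 7 2) = [5, 1, 0, 3, 4, 7, 6, 2]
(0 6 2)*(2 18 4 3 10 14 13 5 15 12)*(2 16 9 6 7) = (0 7 2)(3 10 14 13 5 15 12 16 9 6 18 4) = [7, 1, 0, 10, 3, 15, 18, 2, 8, 6, 14, 11, 16, 5, 13, 12, 9, 17, 4]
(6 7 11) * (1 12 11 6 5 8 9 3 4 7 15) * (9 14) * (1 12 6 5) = [0, 6, 2, 4, 7, 8, 15, 5, 14, 3, 10, 1, 11, 13, 9, 12] = (1 6 15 12 11)(3 4 7 5 8 14 9)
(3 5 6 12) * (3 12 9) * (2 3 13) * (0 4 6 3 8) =[4, 1, 8, 5, 6, 3, 9, 7, 0, 13, 10, 11, 12, 2] =(0 4 6 9 13 2 8)(3 5)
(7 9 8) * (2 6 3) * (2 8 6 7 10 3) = (2 7 9 6)(3 8 10) = [0, 1, 7, 8, 4, 5, 2, 9, 10, 6, 3]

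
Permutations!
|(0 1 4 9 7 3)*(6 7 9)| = |(9)(0 1 4 6 7 3)| = 6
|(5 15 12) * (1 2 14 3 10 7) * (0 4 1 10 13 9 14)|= 12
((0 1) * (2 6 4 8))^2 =[0, 1, 4, 3, 2, 5, 8, 7, 6] =(2 4)(6 8)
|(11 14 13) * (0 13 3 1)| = 6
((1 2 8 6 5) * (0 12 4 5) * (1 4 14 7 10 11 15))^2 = (0 14 10 15 2 6 12 7 11 1 8) = [14, 8, 6, 3, 4, 5, 12, 11, 0, 9, 15, 1, 7, 13, 10, 2]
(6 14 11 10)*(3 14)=[0, 1, 2, 14, 4, 5, 3, 7, 8, 9, 6, 10, 12, 13, 11]=(3 14 11 10 6)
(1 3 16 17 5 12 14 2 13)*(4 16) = [0, 3, 13, 4, 16, 12, 6, 7, 8, 9, 10, 11, 14, 1, 2, 15, 17, 5] = (1 3 4 16 17 5 12 14 2 13)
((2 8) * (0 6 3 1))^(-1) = (0 1 3 6)(2 8) = [1, 3, 8, 6, 4, 5, 0, 7, 2]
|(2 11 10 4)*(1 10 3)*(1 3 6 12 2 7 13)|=|(1 10 4 7 13)(2 11 6 12)|=20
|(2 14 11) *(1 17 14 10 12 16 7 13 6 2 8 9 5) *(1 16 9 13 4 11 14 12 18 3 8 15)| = |(1 17 12 9 5 16 7 4 11 15)(2 10 18 3 8 13 6)| = 70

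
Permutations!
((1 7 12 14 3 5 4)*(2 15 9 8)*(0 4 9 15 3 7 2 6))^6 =(15)(0 9 2)(1 6 5)(3 4 8) =[9, 6, 0, 4, 8, 1, 5, 7, 3, 2, 10, 11, 12, 13, 14, 15]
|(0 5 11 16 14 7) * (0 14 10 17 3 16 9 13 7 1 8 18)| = |(0 5 11 9 13 7 14 1 8 18)(3 16 10 17)| = 20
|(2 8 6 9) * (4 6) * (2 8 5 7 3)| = 4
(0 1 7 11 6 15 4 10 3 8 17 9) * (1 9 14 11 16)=[9, 7, 2, 8, 10, 5, 15, 16, 17, 0, 3, 6, 12, 13, 11, 4, 1, 14]=(0 9)(1 7 16)(3 8 17 14 11 6 15 4 10)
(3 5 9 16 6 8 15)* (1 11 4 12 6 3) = (1 11 4 12 6 8 15)(3 5 9 16) = [0, 11, 2, 5, 12, 9, 8, 7, 15, 16, 10, 4, 6, 13, 14, 1, 3]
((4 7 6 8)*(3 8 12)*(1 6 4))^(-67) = (1 3 6 8 12)(4 7) = [0, 3, 2, 6, 7, 5, 8, 4, 12, 9, 10, 11, 1]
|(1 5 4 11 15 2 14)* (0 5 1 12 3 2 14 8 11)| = |(0 5 4)(2 8 11 15 14 12 3)| = 21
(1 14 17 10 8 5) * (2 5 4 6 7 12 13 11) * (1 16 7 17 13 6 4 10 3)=(1 14 13 11 2 5 16 7 12 6 17 3)(8 10)=[0, 14, 5, 1, 4, 16, 17, 12, 10, 9, 8, 2, 6, 11, 13, 15, 7, 3]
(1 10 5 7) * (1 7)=(1 10 5)=[0, 10, 2, 3, 4, 1, 6, 7, 8, 9, 5]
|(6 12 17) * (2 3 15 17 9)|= |(2 3 15 17 6 12 9)|= 7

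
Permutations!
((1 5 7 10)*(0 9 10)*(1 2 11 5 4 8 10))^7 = (0 11 8 9 5 10 1 7 2 4) = [11, 7, 4, 3, 0, 10, 6, 2, 9, 5, 1, 8]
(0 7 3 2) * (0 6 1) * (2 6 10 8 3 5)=(0 7 5 2 10 8 3 6 1)=[7, 0, 10, 6, 4, 2, 1, 5, 3, 9, 8]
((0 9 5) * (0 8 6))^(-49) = [9, 1, 2, 3, 4, 8, 0, 7, 6, 5] = (0 9 5 8 6)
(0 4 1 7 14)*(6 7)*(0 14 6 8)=(14)(0 4 1 8)(6 7)=[4, 8, 2, 3, 1, 5, 7, 6, 0, 9, 10, 11, 12, 13, 14]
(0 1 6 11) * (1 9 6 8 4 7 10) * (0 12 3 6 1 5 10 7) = (0 9 1 8 4)(3 6 11 12)(5 10) = [9, 8, 2, 6, 0, 10, 11, 7, 4, 1, 5, 12, 3]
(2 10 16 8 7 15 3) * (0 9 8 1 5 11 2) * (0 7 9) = (1 5 11 2 10 16)(3 7 15)(8 9) = [0, 5, 10, 7, 4, 11, 6, 15, 9, 8, 16, 2, 12, 13, 14, 3, 1]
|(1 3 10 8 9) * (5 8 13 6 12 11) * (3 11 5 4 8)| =|(1 11 4 8 9)(3 10 13 6 12 5)| =30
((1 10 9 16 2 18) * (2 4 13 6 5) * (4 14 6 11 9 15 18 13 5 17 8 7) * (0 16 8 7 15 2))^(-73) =(0 5 4 7 17 6 14 16)(1 18 15 8 9 11 13 2 10) =[5, 18, 10, 3, 7, 4, 14, 17, 9, 11, 1, 13, 12, 2, 16, 8, 0, 6, 15]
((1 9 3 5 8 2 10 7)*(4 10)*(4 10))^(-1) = (1 7 10 2 8 5 3 9) = [0, 7, 8, 9, 4, 3, 6, 10, 5, 1, 2]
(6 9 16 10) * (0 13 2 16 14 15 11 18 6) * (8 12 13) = (0 8 12 13 2 16 10)(6 9 14 15 11 18) = [8, 1, 16, 3, 4, 5, 9, 7, 12, 14, 0, 18, 13, 2, 15, 11, 10, 17, 6]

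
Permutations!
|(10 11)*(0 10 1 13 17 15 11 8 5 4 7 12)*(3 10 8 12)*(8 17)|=13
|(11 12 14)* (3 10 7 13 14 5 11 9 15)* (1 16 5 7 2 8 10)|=33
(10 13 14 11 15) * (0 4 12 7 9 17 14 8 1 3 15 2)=(0 4 12 7 9 17 14 11 2)(1 3 15 10 13 8)=[4, 3, 0, 15, 12, 5, 6, 9, 1, 17, 13, 2, 7, 8, 11, 10, 16, 14]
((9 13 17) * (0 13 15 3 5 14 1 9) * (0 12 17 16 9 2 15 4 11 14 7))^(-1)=[7, 14, 1, 15, 9, 3, 6, 5, 8, 16, 10, 4, 17, 0, 11, 2, 13, 12]=(0 7 5 3 15 2 1 14 11 4 9 16 13)(12 17)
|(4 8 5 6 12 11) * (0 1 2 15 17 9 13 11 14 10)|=15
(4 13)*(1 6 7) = (1 6 7)(4 13) = [0, 6, 2, 3, 13, 5, 7, 1, 8, 9, 10, 11, 12, 4]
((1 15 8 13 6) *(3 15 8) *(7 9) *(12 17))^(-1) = (1 6 13 8)(3 15)(7 9)(12 17) = [0, 6, 2, 15, 4, 5, 13, 9, 1, 7, 10, 11, 17, 8, 14, 3, 16, 12]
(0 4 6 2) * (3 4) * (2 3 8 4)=(0 8 4 6 3 2)=[8, 1, 0, 2, 6, 5, 3, 7, 4]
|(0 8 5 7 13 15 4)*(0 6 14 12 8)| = |(4 6 14 12 8 5 7 13 15)| = 9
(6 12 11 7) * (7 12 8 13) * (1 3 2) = (1 3 2)(6 8 13 7)(11 12) = [0, 3, 1, 2, 4, 5, 8, 6, 13, 9, 10, 12, 11, 7]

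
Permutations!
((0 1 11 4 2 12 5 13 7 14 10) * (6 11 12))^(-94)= [12, 5, 11, 3, 6, 7, 4, 10, 8, 9, 1, 2, 13, 14, 0]= (0 12 13 14)(1 5 7 10)(2 11)(4 6)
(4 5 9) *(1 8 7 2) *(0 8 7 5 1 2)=(0 8 5 9 4 1 7)=[8, 7, 2, 3, 1, 9, 6, 0, 5, 4]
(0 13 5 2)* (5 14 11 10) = (0 13 14 11 10 5 2) = [13, 1, 0, 3, 4, 2, 6, 7, 8, 9, 5, 10, 12, 14, 11]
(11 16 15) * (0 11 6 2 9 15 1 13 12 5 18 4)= [11, 13, 9, 3, 0, 18, 2, 7, 8, 15, 10, 16, 5, 12, 14, 6, 1, 17, 4]= (0 11 16 1 13 12 5 18 4)(2 9 15 6)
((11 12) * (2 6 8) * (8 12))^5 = (12) = [0, 1, 2, 3, 4, 5, 6, 7, 8, 9, 10, 11, 12]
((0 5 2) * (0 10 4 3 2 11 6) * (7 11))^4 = (0 6 11 7 5) = [6, 1, 2, 3, 4, 0, 11, 5, 8, 9, 10, 7]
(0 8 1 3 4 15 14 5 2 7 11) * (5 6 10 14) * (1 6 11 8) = (0 1 3 4 15 5 2 7 8 6 10 14 11) = [1, 3, 7, 4, 15, 2, 10, 8, 6, 9, 14, 0, 12, 13, 11, 5]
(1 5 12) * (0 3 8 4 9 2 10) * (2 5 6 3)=(0 2 10)(1 6 3 8 4 9 5 12)=[2, 6, 10, 8, 9, 12, 3, 7, 4, 5, 0, 11, 1]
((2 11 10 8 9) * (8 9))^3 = (2 9 10 11) = [0, 1, 9, 3, 4, 5, 6, 7, 8, 10, 11, 2]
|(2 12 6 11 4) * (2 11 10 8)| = 10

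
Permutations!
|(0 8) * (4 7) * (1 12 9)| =6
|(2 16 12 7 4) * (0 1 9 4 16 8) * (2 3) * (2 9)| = |(0 1 2 8)(3 9 4)(7 16 12)| = 12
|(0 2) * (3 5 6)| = 6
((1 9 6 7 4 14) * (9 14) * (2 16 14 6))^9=(1 6 7 4 9 2 16 14)=[0, 6, 16, 3, 9, 5, 7, 4, 8, 2, 10, 11, 12, 13, 1, 15, 14]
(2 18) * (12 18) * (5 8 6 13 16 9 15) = [0, 1, 12, 3, 4, 8, 13, 7, 6, 15, 10, 11, 18, 16, 14, 5, 9, 17, 2] = (2 12 18)(5 8 6 13 16 9 15)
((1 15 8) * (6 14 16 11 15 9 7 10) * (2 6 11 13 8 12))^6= (1 12 8 15 13 11 16 10 14 7 6 9 2)= [0, 12, 1, 3, 4, 5, 9, 6, 15, 2, 14, 16, 8, 11, 7, 13, 10]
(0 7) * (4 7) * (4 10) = (0 10 4 7) = [10, 1, 2, 3, 7, 5, 6, 0, 8, 9, 4]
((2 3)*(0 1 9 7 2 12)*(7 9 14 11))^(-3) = (0 2 14 12 7 1 3 11) = [2, 3, 14, 11, 4, 5, 6, 1, 8, 9, 10, 0, 7, 13, 12]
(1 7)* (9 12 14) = (1 7)(9 12 14) = [0, 7, 2, 3, 4, 5, 6, 1, 8, 12, 10, 11, 14, 13, 9]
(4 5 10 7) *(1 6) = [0, 6, 2, 3, 5, 10, 1, 4, 8, 9, 7] = (1 6)(4 5 10 7)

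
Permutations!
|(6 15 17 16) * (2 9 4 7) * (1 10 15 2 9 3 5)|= |(1 10 15 17 16 6 2 3 5)(4 7 9)|= 9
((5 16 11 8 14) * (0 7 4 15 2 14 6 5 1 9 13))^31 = [2, 7, 13, 3, 1, 16, 5, 14, 6, 4, 10, 8, 12, 15, 0, 9, 11] = (0 2 13 15 9 4 1 7 14)(5 16 11 8 6)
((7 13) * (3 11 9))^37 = (3 11 9)(7 13) = [0, 1, 2, 11, 4, 5, 6, 13, 8, 3, 10, 9, 12, 7]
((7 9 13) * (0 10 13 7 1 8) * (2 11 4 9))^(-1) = (0 8 1 13 10)(2 7 9 4 11) = [8, 13, 7, 3, 11, 5, 6, 9, 1, 4, 0, 2, 12, 10]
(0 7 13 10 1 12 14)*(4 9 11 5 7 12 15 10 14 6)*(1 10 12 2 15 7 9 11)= (0 2 15 12 6 4 11 5 9 1 7 13 14)= [2, 7, 15, 3, 11, 9, 4, 13, 8, 1, 10, 5, 6, 14, 0, 12]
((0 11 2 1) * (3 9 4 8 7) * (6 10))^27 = (0 1 2 11)(3 4 7 9 8)(6 10) = [1, 2, 11, 4, 7, 5, 10, 9, 3, 8, 6, 0]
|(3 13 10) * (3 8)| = |(3 13 10 8)| = 4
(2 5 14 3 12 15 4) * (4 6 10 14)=(2 5 4)(3 12 15 6 10 14)=[0, 1, 5, 12, 2, 4, 10, 7, 8, 9, 14, 11, 15, 13, 3, 6]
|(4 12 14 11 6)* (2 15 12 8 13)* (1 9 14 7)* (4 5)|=|(1 9 14 11 6 5 4 8 13 2 15 12 7)|=13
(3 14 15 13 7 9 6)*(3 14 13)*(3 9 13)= (6 14 15 9)(7 13)= [0, 1, 2, 3, 4, 5, 14, 13, 8, 6, 10, 11, 12, 7, 15, 9]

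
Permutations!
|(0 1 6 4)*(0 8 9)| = |(0 1 6 4 8 9)| = 6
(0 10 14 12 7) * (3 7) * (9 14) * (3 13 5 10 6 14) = (0 6 14 12 13 5 10 9 3 7) = [6, 1, 2, 7, 4, 10, 14, 0, 8, 3, 9, 11, 13, 5, 12]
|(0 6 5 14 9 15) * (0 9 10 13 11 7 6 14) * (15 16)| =24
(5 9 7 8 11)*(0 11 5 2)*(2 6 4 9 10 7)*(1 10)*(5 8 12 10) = (0 11 6 4 9 2)(1 5)(7 12 10) = [11, 5, 0, 3, 9, 1, 4, 12, 8, 2, 7, 6, 10]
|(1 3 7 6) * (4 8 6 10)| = |(1 3 7 10 4 8 6)| = 7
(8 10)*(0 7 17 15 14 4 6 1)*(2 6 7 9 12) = [9, 0, 6, 3, 7, 5, 1, 17, 10, 12, 8, 11, 2, 13, 4, 14, 16, 15] = (0 9 12 2 6 1)(4 7 17 15 14)(8 10)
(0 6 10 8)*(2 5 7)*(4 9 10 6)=(0 4 9 10 8)(2 5 7)=[4, 1, 5, 3, 9, 7, 6, 2, 0, 10, 8]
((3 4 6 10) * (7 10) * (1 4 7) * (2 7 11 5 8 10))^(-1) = (1 6 4)(2 7)(3 10 8 5 11) = [0, 6, 7, 10, 1, 11, 4, 2, 5, 9, 8, 3]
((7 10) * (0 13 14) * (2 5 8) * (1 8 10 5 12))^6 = (14)(1 2)(8 12) = [0, 2, 1, 3, 4, 5, 6, 7, 12, 9, 10, 11, 8, 13, 14]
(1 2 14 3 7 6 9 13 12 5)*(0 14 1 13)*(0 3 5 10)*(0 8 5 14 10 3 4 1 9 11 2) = (14)(0 10 8 5 13 12 3 7 6 11 2 9 4 1) = [10, 0, 9, 7, 1, 13, 11, 6, 5, 4, 8, 2, 3, 12, 14]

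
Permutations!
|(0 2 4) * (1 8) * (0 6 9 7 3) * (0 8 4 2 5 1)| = |(0 5 1 4 6 9 7 3 8)| = 9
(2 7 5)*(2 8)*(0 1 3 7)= (0 1 3 7 5 8 2)= [1, 3, 0, 7, 4, 8, 6, 5, 2]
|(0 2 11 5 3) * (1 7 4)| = 15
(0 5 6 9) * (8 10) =(0 5 6 9)(8 10) =[5, 1, 2, 3, 4, 6, 9, 7, 10, 0, 8]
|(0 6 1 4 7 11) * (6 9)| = |(0 9 6 1 4 7 11)| = 7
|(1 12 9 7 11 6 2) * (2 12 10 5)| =|(1 10 5 2)(6 12 9 7 11)| =20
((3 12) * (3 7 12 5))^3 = (3 5)(7 12) = [0, 1, 2, 5, 4, 3, 6, 12, 8, 9, 10, 11, 7]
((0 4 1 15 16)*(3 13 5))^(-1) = (0 16 15 1 4)(3 5 13) = [16, 4, 2, 5, 0, 13, 6, 7, 8, 9, 10, 11, 12, 3, 14, 1, 15]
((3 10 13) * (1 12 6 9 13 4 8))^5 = (1 3 12 10 6 4 9 8 13) = [0, 3, 2, 12, 9, 5, 4, 7, 13, 8, 6, 11, 10, 1]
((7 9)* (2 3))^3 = (2 3)(7 9) = [0, 1, 3, 2, 4, 5, 6, 9, 8, 7]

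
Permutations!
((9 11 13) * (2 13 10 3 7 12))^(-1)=(2 12 7 3 10 11 9 13)=[0, 1, 12, 10, 4, 5, 6, 3, 8, 13, 11, 9, 7, 2]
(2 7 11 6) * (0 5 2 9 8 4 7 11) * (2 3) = (0 5 3 2 11 6 9 8 4 7) = [5, 1, 11, 2, 7, 3, 9, 0, 4, 8, 10, 6]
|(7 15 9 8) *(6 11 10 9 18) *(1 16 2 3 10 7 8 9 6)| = 10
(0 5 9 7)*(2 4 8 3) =(0 5 9 7)(2 4 8 3) =[5, 1, 4, 2, 8, 9, 6, 0, 3, 7]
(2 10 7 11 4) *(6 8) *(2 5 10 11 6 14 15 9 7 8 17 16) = (2 11 4 5 10 8 14 15 9 7 6 17 16) = [0, 1, 11, 3, 5, 10, 17, 6, 14, 7, 8, 4, 12, 13, 15, 9, 2, 16]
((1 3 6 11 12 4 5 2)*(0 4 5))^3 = (0 4)(1 11 2 6 5 3 12) = [4, 11, 6, 12, 0, 3, 5, 7, 8, 9, 10, 2, 1]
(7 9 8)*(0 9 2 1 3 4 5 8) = (0 9)(1 3 4 5 8 7 2) = [9, 3, 1, 4, 5, 8, 6, 2, 7, 0]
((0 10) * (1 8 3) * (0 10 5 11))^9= [0, 1, 2, 3, 4, 5, 6, 7, 8, 9, 10, 11]= (11)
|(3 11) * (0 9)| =2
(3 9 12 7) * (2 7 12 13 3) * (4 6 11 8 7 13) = (2 13 3 9 4 6 11 8 7) = [0, 1, 13, 9, 6, 5, 11, 2, 7, 4, 10, 8, 12, 3]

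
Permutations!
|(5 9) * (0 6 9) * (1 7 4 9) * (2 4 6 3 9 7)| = |(0 3 9 5)(1 2 4 7 6)| = 20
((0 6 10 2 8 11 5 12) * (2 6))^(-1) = (0 12 5 11 8 2)(6 10) = [12, 1, 0, 3, 4, 11, 10, 7, 2, 9, 6, 8, 5]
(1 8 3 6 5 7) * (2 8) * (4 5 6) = (1 2 8 3 4 5 7) = [0, 2, 8, 4, 5, 7, 6, 1, 3]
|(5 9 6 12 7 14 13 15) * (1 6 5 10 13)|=|(1 6 12 7 14)(5 9)(10 13 15)|=30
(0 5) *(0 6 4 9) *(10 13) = [5, 1, 2, 3, 9, 6, 4, 7, 8, 0, 13, 11, 12, 10] = (0 5 6 4 9)(10 13)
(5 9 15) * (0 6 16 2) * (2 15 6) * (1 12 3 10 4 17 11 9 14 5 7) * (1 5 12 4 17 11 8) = (0 2)(1 4 11 9 6 16 15 7 5 14 12 3 10 17 8) = [2, 4, 0, 10, 11, 14, 16, 5, 1, 6, 17, 9, 3, 13, 12, 7, 15, 8]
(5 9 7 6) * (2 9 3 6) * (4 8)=(2 9 7)(3 6 5)(4 8)=[0, 1, 9, 6, 8, 3, 5, 2, 4, 7]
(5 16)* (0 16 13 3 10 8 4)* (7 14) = [16, 1, 2, 10, 0, 13, 6, 14, 4, 9, 8, 11, 12, 3, 7, 15, 5] = (0 16 5 13 3 10 8 4)(7 14)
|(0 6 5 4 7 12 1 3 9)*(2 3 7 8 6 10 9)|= |(0 10 9)(1 7 12)(2 3)(4 8 6 5)|= 12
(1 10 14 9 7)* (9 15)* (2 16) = (1 10 14 15 9 7)(2 16) = [0, 10, 16, 3, 4, 5, 6, 1, 8, 7, 14, 11, 12, 13, 15, 9, 2]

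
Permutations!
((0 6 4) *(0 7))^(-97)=[7, 1, 2, 3, 6, 5, 0, 4]=(0 7 4 6)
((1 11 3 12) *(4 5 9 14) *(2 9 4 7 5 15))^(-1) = (1 12 3 11)(2 15 4 5 7 14 9) = [0, 12, 15, 11, 5, 7, 6, 14, 8, 2, 10, 1, 3, 13, 9, 4]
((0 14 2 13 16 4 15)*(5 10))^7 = (16)(5 10) = [0, 1, 2, 3, 4, 10, 6, 7, 8, 9, 5, 11, 12, 13, 14, 15, 16]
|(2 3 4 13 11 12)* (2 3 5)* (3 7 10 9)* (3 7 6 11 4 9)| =|(2 5)(3 9 7 10)(4 13)(6 11 12)| =12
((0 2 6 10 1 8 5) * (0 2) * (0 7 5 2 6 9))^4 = (0 10 9 6 2 5 8 7 1) = [10, 0, 5, 3, 4, 8, 2, 1, 7, 6, 9]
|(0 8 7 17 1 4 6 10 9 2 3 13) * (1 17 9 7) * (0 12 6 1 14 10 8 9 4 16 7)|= 20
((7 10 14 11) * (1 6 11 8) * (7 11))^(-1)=(1 8 14 10 7 6)=[0, 8, 2, 3, 4, 5, 1, 6, 14, 9, 7, 11, 12, 13, 10]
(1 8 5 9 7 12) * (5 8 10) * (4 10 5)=(1 5 9 7 12)(4 10)=[0, 5, 2, 3, 10, 9, 6, 12, 8, 7, 4, 11, 1]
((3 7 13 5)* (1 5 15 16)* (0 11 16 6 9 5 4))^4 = [4, 16, 2, 6, 1, 15, 7, 9, 8, 13, 10, 0, 12, 5, 14, 3, 11] = (0 4 1 16 11)(3 6 7 9 13 5 15)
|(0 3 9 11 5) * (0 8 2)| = 7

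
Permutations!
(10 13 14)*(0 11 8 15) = (0 11 8 15)(10 13 14) = [11, 1, 2, 3, 4, 5, 6, 7, 15, 9, 13, 8, 12, 14, 10, 0]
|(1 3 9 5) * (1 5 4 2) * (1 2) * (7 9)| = |(1 3 7 9 4)| = 5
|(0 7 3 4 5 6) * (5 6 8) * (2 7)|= |(0 2 7 3 4 6)(5 8)|= 6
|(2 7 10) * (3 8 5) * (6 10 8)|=|(2 7 8 5 3 6 10)|=7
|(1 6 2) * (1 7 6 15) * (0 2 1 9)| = 7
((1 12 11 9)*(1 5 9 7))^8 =(12) =[0, 1, 2, 3, 4, 5, 6, 7, 8, 9, 10, 11, 12]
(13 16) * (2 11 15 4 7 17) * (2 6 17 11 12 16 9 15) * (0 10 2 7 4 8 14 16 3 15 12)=(0 10 2)(3 15 8 14 16 13 9 12)(6 17)(7 11)=[10, 1, 0, 15, 4, 5, 17, 11, 14, 12, 2, 7, 3, 9, 16, 8, 13, 6]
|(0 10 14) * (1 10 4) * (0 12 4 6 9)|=|(0 6 9)(1 10 14 12 4)|=15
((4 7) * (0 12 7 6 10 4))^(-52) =(0 7 12)(4 10 6) =[7, 1, 2, 3, 10, 5, 4, 12, 8, 9, 6, 11, 0]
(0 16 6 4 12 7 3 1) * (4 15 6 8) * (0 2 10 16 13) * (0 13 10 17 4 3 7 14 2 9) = (0 10 16 8 3 1 9)(2 17 4 12 14)(6 15) = [10, 9, 17, 1, 12, 5, 15, 7, 3, 0, 16, 11, 14, 13, 2, 6, 8, 4]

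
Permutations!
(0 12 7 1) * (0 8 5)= (0 12 7 1 8 5)= [12, 8, 2, 3, 4, 0, 6, 1, 5, 9, 10, 11, 7]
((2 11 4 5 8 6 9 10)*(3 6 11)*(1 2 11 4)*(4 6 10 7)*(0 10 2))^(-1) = (0 1 11 10)(2 3)(4 7 9 6 8 5) = [1, 11, 3, 2, 7, 4, 8, 9, 5, 6, 0, 10]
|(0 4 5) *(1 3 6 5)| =6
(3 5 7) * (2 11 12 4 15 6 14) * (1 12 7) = (1 12 4 15 6 14 2 11 7 3 5) = [0, 12, 11, 5, 15, 1, 14, 3, 8, 9, 10, 7, 4, 13, 2, 6]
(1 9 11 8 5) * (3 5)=(1 9 11 8 3 5)=[0, 9, 2, 5, 4, 1, 6, 7, 3, 11, 10, 8]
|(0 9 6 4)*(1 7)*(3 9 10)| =6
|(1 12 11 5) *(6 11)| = 5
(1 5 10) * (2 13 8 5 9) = (1 9 2 13 8 5 10) = [0, 9, 13, 3, 4, 10, 6, 7, 5, 2, 1, 11, 12, 8]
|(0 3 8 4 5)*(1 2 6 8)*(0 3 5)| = |(0 5 3 1 2 6 8 4)| = 8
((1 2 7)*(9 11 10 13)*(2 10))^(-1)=(1 7 2 11 9 13 10)=[0, 7, 11, 3, 4, 5, 6, 2, 8, 13, 1, 9, 12, 10]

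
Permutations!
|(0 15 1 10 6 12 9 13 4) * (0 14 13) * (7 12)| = |(0 15 1 10 6 7 12 9)(4 14 13)| = 24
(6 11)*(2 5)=[0, 1, 5, 3, 4, 2, 11, 7, 8, 9, 10, 6]=(2 5)(6 11)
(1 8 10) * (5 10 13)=(1 8 13 5 10)=[0, 8, 2, 3, 4, 10, 6, 7, 13, 9, 1, 11, 12, 5]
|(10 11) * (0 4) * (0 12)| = 6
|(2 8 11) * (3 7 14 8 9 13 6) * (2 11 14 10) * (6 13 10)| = 6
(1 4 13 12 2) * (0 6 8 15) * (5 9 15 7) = (0 6 8 7 5 9 15)(1 4 13 12 2) = [6, 4, 1, 3, 13, 9, 8, 5, 7, 15, 10, 11, 2, 12, 14, 0]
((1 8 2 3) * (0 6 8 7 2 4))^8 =(8) =[0, 1, 2, 3, 4, 5, 6, 7, 8]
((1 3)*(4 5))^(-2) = [0, 1, 2, 3, 4, 5] = (5)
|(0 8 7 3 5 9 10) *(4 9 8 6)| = 20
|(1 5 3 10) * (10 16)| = 5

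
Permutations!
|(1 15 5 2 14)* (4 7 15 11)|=8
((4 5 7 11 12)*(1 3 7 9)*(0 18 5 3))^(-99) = (0 18 5 9 1)(3 7 11 12 4) = [18, 0, 2, 7, 3, 9, 6, 11, 8, 1, 10, 12, 4, 13, 14, 15, 16, 17, 5]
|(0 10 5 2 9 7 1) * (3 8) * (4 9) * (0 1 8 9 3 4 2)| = 15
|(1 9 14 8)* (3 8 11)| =6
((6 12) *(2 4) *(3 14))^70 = (14) = [0, 1, 2, 3, 4, 5, 6, 7, 8, 9, 10, 11, 12, 13, 14]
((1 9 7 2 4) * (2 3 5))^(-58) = [0, 2, 3, 9, 5, 7, 6, 1, 8, 4] = (1 2 3 9 4 5 7)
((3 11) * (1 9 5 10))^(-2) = [0, 5, 2, 3, 4, 1, 6, 7, 8, 10, 9, 11] = (11)(1 5)(9 10)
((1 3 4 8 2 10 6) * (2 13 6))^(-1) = (1 6 13 8 4 3)(2 10) = [0, 6, 10, 1, 3, 5, 13, 7, 4, 9, 2, 11, 12, 8]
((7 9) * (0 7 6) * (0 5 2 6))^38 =[9, 1, 5, 3, 4, 6, 2, 0, 8, 7] =(0 9 7)(2 5 6)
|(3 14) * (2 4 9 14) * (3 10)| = |(2 4 9 14 10 3)| = 6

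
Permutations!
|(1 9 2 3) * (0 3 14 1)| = |(0 3)(1 9 2 14)| = 4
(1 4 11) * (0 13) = (0 13)(1 4 11) = [13, 4, 2, 3, 11, 5, 6, 7, 8, 9, 10, 1, 12, 0]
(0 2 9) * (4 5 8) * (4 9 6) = (0 2 6 4 5 8 9) = [2, 1, 6, 3, 5, 8, 4, 7, 9, 0]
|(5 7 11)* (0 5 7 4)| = 6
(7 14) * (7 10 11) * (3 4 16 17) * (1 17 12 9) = [0, 17, 2, 4, 16, 5, 6, 14, 8, 1, 11, 7, 9, 13, 10, 15, 12, 3] = (1 17 3 4 16 12 9)(7 14 10 11)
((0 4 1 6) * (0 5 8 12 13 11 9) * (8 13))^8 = (13) = [0, 1, 2, 3, 4, 5, 6, 7, 8, 9, 10, 11, 12, 13]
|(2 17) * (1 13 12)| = |(1 13 12)(2 17)| = 6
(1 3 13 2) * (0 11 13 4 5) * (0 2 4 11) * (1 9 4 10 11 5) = (1 3 5 2 9 4)(10 11 13) = [0, 3, 9, 5, 1, 2, 6, 7, 8, 4, 11, 13, 12, 10]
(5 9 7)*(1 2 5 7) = (1 2 5 9) = [0, 2, 5, 3, 4, 9, 6, 7, 8, 1]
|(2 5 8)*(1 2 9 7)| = |(1 2 5 8 9 7)| = 6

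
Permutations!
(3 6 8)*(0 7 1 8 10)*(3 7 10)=(0 10)(1 8 7)(3 6)=[10, 8, 2, 6, 4, 5, 3, 1, 7, 9, 0]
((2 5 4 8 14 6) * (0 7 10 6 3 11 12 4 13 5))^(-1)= (0 2 6 10 7)(3 14 8 4 12 11)(5 13)= [2, 1, 6, 14, 12, 13, 10, 0, 4, 9, 7, 3, 11, 5, 8]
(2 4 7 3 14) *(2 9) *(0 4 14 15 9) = (0 4 7 3 15 9 2 14) = [4, 1, 14, 15, 7, 5, 6, 3, 8, 2, 10, 11, 12, 13, 0, 9]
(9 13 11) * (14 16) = (9 13 11)(14 16) = [0, 1, 2, 3, 4, 5, 6, 7, 8, 13, 10, 9, 12, 11, 16, 15, 14]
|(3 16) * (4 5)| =2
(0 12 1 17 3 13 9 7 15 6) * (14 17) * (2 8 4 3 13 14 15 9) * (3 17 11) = [12, 15, 8, 14, 17, 5, 0, 9, 4, 7, 10, 3, 1, 2, 11, 6, 16, 13] = (0 12 1 15 6)(2 8 4 17 13)(3 14 11)(7 9)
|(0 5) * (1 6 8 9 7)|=|(0 5)(1 6 8 9 7)|=10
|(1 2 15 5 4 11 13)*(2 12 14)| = 9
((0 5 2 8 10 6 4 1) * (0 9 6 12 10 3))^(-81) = (0 3 8 2 5)(1 4 6 9)(10 12) = [3, 4, 5, 8, 6, 0, 9, 7, 2, 1, 12, 11, 10]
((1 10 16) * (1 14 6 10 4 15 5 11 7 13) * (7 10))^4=(1 11 6 4 10 7 15 16 13 5 14)=[0, 11, 2, 3, 10, 14, 4, 15, 8, 9, 7, 6, 12, 5, 1, 16, 13]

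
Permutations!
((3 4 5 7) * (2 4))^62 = [0, 1, 5, 4, 7, 3, 6, 2] = (2 5 3 4 7)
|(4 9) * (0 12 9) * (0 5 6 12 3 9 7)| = |(0 3 9 4 5 6 12 7)| = 8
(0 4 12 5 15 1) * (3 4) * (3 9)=(0 9 3 4 12 5 15 1)=[9, 0, 2, 4, 12, 15, 6, 7, 8, 3, 10, 11, 5, 13, 14, 1]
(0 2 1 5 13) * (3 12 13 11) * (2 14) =(0 14 2 1 5 11 3 12 13) =[14, 5, 1, 12, 4, 11, 6, 7, 8, 9, 10, 3, 13, 0, 2]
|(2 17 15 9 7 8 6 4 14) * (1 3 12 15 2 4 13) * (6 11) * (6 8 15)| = 30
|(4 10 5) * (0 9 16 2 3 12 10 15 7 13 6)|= |(0 9 16 2 3 12 10 5 4 15 7 13 6)|= 13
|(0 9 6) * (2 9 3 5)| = |(0 3 5 2 9 6)| = 6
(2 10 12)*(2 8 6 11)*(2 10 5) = (2 5)(6 11 10 12 8) = [0, 1, 5, 3, 4, 2, 11, 7, 6, 9, 12, 10, 8]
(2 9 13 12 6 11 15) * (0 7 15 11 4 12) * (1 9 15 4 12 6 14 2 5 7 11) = [11, 9, 15, 3, 6, 7, 12, 4, 8, 13, 10, 1, 14, 0, 2, 5] = (0 11 1 9 13)(2 15 5 7 4 6 12 14)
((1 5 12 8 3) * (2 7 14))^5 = [0, 1, 14, 3, 4, 5, 6, 2, 8, 9, 10, 11, 12, 13, 7] = (2 14 7)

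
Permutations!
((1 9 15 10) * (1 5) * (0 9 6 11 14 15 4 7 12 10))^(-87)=(0 11 5 7)(1 12 9 14)(4 15 6 10)=[11, 12, 2, 3, 15, 7, 10, 0, 8, 14, 4, 5, 9, 13, 1, 6]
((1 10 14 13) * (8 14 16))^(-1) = [0, 13, 2, 3, 4, 5, 6, 7, 16, 9, 1, 11, 12, 14, 8, 15, 10] = (1 13 14 8 16 10)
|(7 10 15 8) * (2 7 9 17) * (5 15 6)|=9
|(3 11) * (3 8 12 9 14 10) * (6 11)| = |(3 6 11 8 12 9 14 10)| = 8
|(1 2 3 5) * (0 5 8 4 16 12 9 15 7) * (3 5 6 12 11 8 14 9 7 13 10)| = |(0 6 12 7)(1 2 5)(3 14 9 15 13 10)(4 16 11 8)| = 12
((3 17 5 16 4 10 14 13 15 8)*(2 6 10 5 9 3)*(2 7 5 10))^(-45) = [0, 1, 6, 3, 4, 5, 2, 7, 8, 9, 10, 11, 12, 13, 14, 15, 16, 17] = (17)(2 6)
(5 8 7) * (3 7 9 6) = (3 7 5 8 9 6) = [0, 1, 2, 7, 4, 8, 3, 5, 9, 6]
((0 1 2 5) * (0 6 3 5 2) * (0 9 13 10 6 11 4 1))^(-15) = (1 10 5)(3 4 13)(6 11 9) = [0, 10, 2, 4, 13, 1, 11, 7, 8, 6, 5, 9, 12, 3]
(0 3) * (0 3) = (3) = [0, 1, 2, 3]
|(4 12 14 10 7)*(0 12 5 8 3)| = 9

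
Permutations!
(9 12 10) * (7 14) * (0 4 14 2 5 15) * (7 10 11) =(0 4 14 10 9 12 11 7 2 5 15) =[4, 1, 5, 3, 14, 15, 6, 2, 8, 12, 9, 7, 11, 13, 10, 0]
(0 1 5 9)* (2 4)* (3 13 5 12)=[1, 12, 4, 13, 2, 9, 6, 7, 8, 0, 10, 11, 3, 5]=(0 1 12 3 13 5 9)(2 4)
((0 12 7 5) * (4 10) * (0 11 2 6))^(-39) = (0 5 6 7 2 12 11)(4 10) = [5, 1, 12, 3, 10, 6, 7, 2, 8, 9, 4, 0, 11]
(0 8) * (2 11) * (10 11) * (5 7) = (0 8)(2 10 11)(5 7) = [8, 1, 10, 3, 4, 7, 6, 5, 0, 9, 11, 2]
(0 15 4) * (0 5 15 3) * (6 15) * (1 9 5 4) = (0 3)(1 9 5 6 15) = [3, 9, 2, 0, 4, 6, 15, 7, 8, 5, 10, 11, 12, 13, 14, 1]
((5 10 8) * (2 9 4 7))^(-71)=(2 9 4 7)(5 10 8)=[0, 1, 9, 3, 7, 10, 6, 2, 5, 4, 8]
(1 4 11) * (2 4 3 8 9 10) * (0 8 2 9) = [8, 3, 4, 2, 11, 5, 6, 7, 0, 10, 9, 1] = (0 8)(1 3 2 4 11)(9 10)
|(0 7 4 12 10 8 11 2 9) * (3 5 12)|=11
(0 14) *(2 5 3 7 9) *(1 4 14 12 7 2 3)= [12, 4, 5, 2, 14, 1, 6, 9, 8, 3, 10, 11, 7, 13, 0]= (0 12 7 9 3 2 5 1 4 14)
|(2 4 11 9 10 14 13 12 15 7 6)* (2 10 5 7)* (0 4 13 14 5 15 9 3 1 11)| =|(0 4)(1 11 3)(2 13 12 9 15)(5 7 6 10)| =60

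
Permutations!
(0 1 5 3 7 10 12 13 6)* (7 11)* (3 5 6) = [1, 6, 2, 11, 4, 5, 0, 10, 8, 9, 12, 7, 13, 3] = (0 1 6)(3 11 7 10 12 13)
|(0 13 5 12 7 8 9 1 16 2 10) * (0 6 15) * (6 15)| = 12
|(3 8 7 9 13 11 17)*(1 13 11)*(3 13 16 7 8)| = 7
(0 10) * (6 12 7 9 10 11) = [11, 1, 2, 3, 4, 5, 12, 9, 8, 10, 0, 6, 7] = (0 11 6 12 7 9 10)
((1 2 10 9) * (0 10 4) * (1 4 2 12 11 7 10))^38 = (0 9 7 12)(1 4 10 11) = [9, 4, 2, 3, 10, 5, 6, 12, 8, 7, 11, 1, 0]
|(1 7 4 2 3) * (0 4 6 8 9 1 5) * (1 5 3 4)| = 14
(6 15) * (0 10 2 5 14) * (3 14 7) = (0 10 2 5 7 3 14)(6 15) = [10, 1, 5, 14, 4, 7, 15, 3, 8, 9, 2, 11, 12, 13, 0, 6]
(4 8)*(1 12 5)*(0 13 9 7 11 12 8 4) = (0 13 9 7 11 12 5 1 8) = [13, 8, 2, 3, 4, 1, 6, 11, 0, 7, 10, 12, 5, 9]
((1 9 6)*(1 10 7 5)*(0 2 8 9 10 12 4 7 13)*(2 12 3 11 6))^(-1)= (0 13 10 1 5 7 4 12)(2 9 8)(3 6 11)= [13, 5, 9, 6, 12, 7, 11, 4, 2, 8, 1, 3, 0, 10]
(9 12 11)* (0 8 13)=(0 8 13)(9 12 11)=[8, 1, 2, 3, 4, 5, 6, 7, 13, 12, 10, 9, 11, 0]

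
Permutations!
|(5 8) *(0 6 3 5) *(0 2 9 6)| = 6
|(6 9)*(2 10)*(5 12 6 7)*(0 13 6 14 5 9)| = |(0 13 6)(2 10)(5 12 14)(7 9)| = 6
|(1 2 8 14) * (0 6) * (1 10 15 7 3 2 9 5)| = |(0 6)(1 9 5)(2 8 14 10 15 7 3)| = 42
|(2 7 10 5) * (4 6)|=|(2 7 10 5)(4 6)|=4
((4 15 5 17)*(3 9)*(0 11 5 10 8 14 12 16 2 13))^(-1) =(0 13 2 16 12 14 8 10 15 4 17 5 11)(3 9) =[13, 1, 16, 9, 17, 11, 6, 7, 10, 3, 15, 0, 14, 2, 8, 4, 12, 5]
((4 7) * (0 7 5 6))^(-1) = [6, 1, 2, 3, 7, 4, 5, 0] = (0 6 5 4 7)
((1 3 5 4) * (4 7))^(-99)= (1 3 5 7 4)= [0, 3, 2, 5, 1, 7, 6, 4]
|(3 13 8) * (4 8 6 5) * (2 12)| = |(2 12)(3 13 6 5 4 8)| = 6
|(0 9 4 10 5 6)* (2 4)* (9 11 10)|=15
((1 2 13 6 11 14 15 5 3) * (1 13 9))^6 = (3 5 15 14 11 6 13) = [0, 1, 2, 5, 4, 15, 13, 7, 8, 9, 10, 6, 12, 3, 11, 14]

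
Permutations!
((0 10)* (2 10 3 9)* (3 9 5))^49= (0 9 2 10)(3 5)= [9, 1, 10, 5, 4, 3, 6, 7, 8, 2, 0]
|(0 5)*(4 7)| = 2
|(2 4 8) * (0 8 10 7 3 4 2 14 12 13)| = 20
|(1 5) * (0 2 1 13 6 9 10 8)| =|(0 2 1 5 13 6 9 10 8)| =9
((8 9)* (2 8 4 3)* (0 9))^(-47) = (0 9 4 3 2 8) = [9, 1, 8, 2, 3, 5, 6, 7, 0, 4]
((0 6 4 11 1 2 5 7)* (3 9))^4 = [1, 0, 6, 3, 5, 4, 2, 11, 8, 9, 10, 7] = (0 1)(2 6)(4 5)(7 11)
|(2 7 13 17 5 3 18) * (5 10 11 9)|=|(2 7 13 17 10 11 9 5 3 18)|=10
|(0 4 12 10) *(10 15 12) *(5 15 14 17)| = 15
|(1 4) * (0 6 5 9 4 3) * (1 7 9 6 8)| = |(0 8 1 3)(4 7 9)(5 6)| = 12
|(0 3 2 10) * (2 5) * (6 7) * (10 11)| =6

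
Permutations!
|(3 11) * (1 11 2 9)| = |(1 11 3 2 9)| = 5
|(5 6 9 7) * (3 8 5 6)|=|(3 8 5)(6 9 7)|=3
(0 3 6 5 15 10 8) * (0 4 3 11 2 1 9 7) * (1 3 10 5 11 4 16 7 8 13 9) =[4, 1, 3, 6, 10, 15, 11, 0, 16, 8, 13, 2, 12, 9, 14, 5, 7] =(0 4 10 13 9 8 16 7)(2 3 6 11)(5 15)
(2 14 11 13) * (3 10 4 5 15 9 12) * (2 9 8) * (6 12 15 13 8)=(2 14 11 8)(3 10 4 5 13 9 15 6 12)=[0, 1, 14, 10, 5, 13, 12, 7, 2, 15, 4, 8, 3, 9, 11, 6]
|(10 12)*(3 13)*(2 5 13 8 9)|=6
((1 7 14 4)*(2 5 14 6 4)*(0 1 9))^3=(14)(0 6)(1 4)(7 9)=[6, 4, 2, 3, 1, 5, 0, 9, 8, 7, 10, 11, 12, 13, 14]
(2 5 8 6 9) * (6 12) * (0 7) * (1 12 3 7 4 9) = [4, 12, 5, 7, 9, 8, 1, 0, 3, 2, 10, 11, 6] = (0 4 9 2 5 8 3 7)(1 12 6)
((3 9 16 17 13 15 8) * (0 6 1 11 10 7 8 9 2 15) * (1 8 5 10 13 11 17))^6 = (0 9)(1 8)(2 11)(3 17)(6 16)(13 15) = [9, 8, 11, 17, 4, 5, 16, 7, 1, 0, 10, 2, 12, 15, 14, 13, 6, 3]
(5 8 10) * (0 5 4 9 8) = (0 5)(4 9 8 10) = [5, 1, 2, 3, 9, 0, 6, 7, 10, 8, 4]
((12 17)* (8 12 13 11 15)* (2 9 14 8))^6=(2 13 8)(9 11 12)(14 15 17)=[0, 1, 13, 3, 4, 5, 6, 7, 2, 11, 10, 12, 9, 8, 15, 17, 16, 14]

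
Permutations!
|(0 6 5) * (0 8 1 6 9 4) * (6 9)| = 7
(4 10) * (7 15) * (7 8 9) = (4 10)(7 15 8 9) = [0, 1, 2, 3, 10, 5, 6, 15, 9, 7, 4, 11, 12, 13, 14, 8]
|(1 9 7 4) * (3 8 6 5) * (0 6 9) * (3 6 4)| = 12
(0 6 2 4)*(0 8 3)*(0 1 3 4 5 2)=(0 6)(1 3)(2 5)(4 8)=[6, 3, 5, 1, 8, 2, 0, 7, 4]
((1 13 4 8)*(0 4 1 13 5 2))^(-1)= [2, 13, 5, 3, 0, 1, 6, 7, 4, 9, 10, 11, 12, 8]= (0 2 5 1 13 8 4)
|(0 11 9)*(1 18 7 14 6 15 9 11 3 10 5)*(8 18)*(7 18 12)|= 12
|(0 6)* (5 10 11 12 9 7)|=6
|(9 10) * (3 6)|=|(3 6)(9 10)|=2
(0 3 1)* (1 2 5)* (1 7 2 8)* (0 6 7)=(0 3 8 1 6 7 2 5)=[3, 6, 5, 8, 4, 0, 7, 2, 1]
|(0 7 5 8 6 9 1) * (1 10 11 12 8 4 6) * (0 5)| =18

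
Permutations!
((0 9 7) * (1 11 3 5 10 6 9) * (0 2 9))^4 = (0 5 1 10 11 6 3)(2 9 7) = [5, 10, 9, 0, 4, 1, 3, 2, 8, 7, 11, 6]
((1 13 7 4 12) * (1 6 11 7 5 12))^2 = [0, 5, 2, 3, 13, 6, 7, 1, 8, 9, 10, 4, 11, 12] = (1 5 6 7)(4 13 12 11)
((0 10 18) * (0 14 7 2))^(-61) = (0 2 7 14 18 10) = [2, 1, 7, 3, 4, 5, 6, 14, 8, 9, 0, 11, 12, 13, 18, 15, 16, 17, 10]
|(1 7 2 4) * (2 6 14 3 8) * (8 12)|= |(1 7 6 14 3 12 8 2 4)|= 9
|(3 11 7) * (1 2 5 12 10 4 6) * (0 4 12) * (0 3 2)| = 20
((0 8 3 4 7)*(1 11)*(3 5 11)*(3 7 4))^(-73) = (0 7 1 11 5 8) = [7, 11, 2, 3, 4, 8, 6, 1, 0, 9, 10, 5]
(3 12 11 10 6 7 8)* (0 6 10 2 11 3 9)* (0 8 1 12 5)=(0 6 7 1 12 3 5)(2 11)(8 9)=[6, 12, 11, 5, 4, 0, 7, 1, 9, 8, 10, 2, 3]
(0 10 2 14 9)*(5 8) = [10, 1, 14, 3, 4, 8, 6, 7, 5, 0, 2, 11, 12, 13, 9] = (0 10 2 14 9)(5 8)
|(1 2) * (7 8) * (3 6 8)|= |(1 2)(3 6 8 7)|= 4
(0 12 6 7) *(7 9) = (0 12 6 9 7) = [12, 1, 2, 3, 4, 5, 9, 0, 8, 7, 10, 11, 6]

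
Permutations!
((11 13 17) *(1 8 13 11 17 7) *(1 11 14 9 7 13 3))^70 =(17)(1 8 3)(7 14)(9 11) =[0, 8, 2, 1, 4, 5, 6, 14, 3, 11, 10, 9, 12, 13, 7, 15, 16, 17]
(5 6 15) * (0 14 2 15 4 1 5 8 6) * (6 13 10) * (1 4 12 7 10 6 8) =(0 14 2 15 1 5)(6 12 7 10 8 13) =[14, 5, 15, 3, 4, 0, 12, 10, 13, 9, 8, 11, 7, 6, 2, 1]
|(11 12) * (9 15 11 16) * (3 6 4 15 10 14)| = 10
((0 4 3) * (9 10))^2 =[3, 1, 2, 4, 0, 5, 6, 7, 8, 9, 10] =(10)(0 3 4)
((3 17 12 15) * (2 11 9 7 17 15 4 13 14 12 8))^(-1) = (2 8 17 7 9 11)(3 15)(4 12 14 13) = [0, 1, 8, 15, 12, 5, 6, 9, 17, 11, 10, 2, 14, 4, 13, 3, 16, 7]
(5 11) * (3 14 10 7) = (3 14 10 7)(5 11) = [0, 1, 2, 14, 4, 11, 6, 3, 8, 9, 7, 5, 12, 13, 10]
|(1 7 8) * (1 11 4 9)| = 6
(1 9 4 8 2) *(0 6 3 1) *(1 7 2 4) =(0 6 3 7 2)(1 9)(4 8) =[6, 9, 0, 7, 8, 5, 3, 2, 4, 1]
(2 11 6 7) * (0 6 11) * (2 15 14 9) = (0 6 7 15 14 9 2) = [6, 1, 0, 3, 4, 5, 7, 15, 8, 2, 10, 11, 12, 13, 9, 14]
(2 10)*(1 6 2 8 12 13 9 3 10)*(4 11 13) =[0, 6, 1, 10, 11, 5, 2, 7, 12, 3, 8, 13, 4, 9] =(1 6 2)(3 10 8 12 4 11 13 9)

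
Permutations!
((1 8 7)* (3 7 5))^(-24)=(1 8 5 3 7)=[0, 8, 2, 7, 4, 3, 6, 1, 5]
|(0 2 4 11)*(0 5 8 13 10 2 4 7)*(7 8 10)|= 9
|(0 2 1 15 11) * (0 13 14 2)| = 6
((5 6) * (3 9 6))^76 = (9) = [0, 1, 2, 3, 4, 5, 6, 7, 8, 9]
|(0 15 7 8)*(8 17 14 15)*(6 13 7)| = 6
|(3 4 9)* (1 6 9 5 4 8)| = |(1 6 9 3 8)(4 5)| = 10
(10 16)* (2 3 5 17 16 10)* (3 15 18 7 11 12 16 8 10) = (2 15 18 7 11 12 16)(3 5 17 8 10) = [0, 1, 15, 5, 4, 17, 6, 11, 10, 9, 3, 12, 16, 13, 14, 18, 2, 8, 7]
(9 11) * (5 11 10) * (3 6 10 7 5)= (3 6 10)(5 11 9 7)= [0, 1, 2, 6, 4, 11, 10, 5, 8, 7, 3, 9]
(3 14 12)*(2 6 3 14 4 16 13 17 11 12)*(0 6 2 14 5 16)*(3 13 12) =(0 6 13 17 11 3 4)(5 16 12) =[6, 1, 2, 4, 0, 16, 13, 7, 8, 9, 10, 3, 5, 17, 14, 15, 12, 11]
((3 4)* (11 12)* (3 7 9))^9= (3 4 7 9)(11 12)= [0, 1, 2, 4, 7, 5, 6, 9, 8, 3, 10, 12, 11]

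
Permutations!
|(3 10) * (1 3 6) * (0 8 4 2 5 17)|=|(0 8 4 2 5 17)(1 3 10 6)|=12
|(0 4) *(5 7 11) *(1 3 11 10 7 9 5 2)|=|(0 4)(1 3 11 2)(5 9)(7 10)|=4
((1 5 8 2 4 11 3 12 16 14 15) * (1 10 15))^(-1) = [0, 14, 8, 11, 2, 1, 6, 7, 5, 9, 15, 4, 3, 13, 16, 10, 12] = (1 14 16 12 3 11 4 2 8 5)(10 15)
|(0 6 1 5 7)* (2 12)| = |(0 6 1 5 7)(2 12)| = 10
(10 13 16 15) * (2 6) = [0, 1, 6, 3, 4, 5, 2, 7, 8, 9, 13, 11, 12, 16, 14, 10, 15] = (2 6)(10 13 16 15)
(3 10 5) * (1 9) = (1 9)(3 10 5) = [0, 9, 2, 10, 4, 3, 6, 7, 8, 1, 5]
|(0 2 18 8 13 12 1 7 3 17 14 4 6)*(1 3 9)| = 33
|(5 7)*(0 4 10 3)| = |(0 4 10 3)(5 7)| = 4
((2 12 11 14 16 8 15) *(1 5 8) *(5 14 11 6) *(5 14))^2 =(1 8 2 6 16 5 15 12 14) =[0, 8, 6, 3, 4, 15, 16, 7, 2, 9, 10, 11, 14, 13, 1, 12, 5]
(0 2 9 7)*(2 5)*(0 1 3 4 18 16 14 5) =(1 3 4 18 16 14 5 2 9 7) =[0, 3, 9, 4, 18, 2, 6, 1, 8, 7, 10, 11, 12, 13, 5, 15, 14, 17, 16]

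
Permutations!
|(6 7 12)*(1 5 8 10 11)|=|(1 5 8 10 11)(6 7 12)|=15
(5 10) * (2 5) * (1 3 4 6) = (1 3 4 6)(2 5 10) = [0, 3, 5, 4, 6, 10, 1, 7, 8, 9, 2]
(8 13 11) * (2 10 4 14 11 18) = (2 10 4 14 11 8 13 18) = [0, 1, 10, 3, 14, 5, 6, 7, 13, 9, 4, 8, 12, 18, 11, 15, 16, 17, 2]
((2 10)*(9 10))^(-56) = [0, 1, 9, 3, 4, 5, 6, 7, 8, 10, 2] = (2 9 10)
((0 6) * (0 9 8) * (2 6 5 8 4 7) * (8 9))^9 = (0 5 9 4 7 2 6 8) = [5, 1, 6, 3, 7, 9, 8, 2, 0, 4]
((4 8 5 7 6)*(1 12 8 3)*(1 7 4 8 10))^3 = (12)(3 8)(4 6)(5 7) = [0, 1, 2, 8, 6, 7, 4, 5, 3, 9, 10, 11, 12]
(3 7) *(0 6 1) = (0 6 1)(3 7) = [6, 0, 2, 7, 4, 5, 1, 3]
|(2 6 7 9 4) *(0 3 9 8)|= |(0 3 9 4 2 6 7 8)|= 8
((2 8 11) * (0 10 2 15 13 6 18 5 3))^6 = (0 13 10 6 2 18 8 5 11 3 15) = [13, 1, 18, 15, 4, 11, 2, 7, 5, 9, 6, 3, 12, 10, 14, 0, 16, 17, 8]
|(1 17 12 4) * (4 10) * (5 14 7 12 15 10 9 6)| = |(1 17 15 10 4)(5 14 7 12 9 6)| = 30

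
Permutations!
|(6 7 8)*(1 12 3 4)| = 12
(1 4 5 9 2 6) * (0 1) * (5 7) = (0 1 4 7 5 9 2 6) = [1, 4, 6, 3, 7, 9, 0, 5, 8, 2]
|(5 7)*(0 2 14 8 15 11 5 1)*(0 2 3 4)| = |(0 3 4)(1 2 14 8 15 11 5 7)| = 24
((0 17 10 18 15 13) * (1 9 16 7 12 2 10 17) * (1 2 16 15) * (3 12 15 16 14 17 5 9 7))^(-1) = (0 13 15 7 1 18 10 2)(3 16 9 5 17 14 12) = [13, 18, 0, 16, 4, 17, 6, 1, 8, 5, 2, 11, 3, 15, 12, 7, 9, 14, 10]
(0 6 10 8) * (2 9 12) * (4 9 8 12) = (0 6 10 12 2 8)(4 9) = [6, 1, 8, 3, 9, 5, 10, 7, 0, 4, 12, 11, 2]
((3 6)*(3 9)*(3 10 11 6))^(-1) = (6 11 10 9) = [0, 1, 2, 3, 4, 5, 11, 7, 8, 6, 9, 10]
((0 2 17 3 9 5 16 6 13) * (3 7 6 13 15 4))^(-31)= (0 15 16 7 9 2 4 13 6 5 17 3)= [15, 1, 4, 0, 13, 17, 5, 9, 8, 2, 10, 11, 12, 6, 14, 16, 7, 3]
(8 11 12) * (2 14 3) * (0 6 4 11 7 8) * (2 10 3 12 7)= (0 6 4 11 7 8 2 14 12)(3 10)= [6, 1, 14, 10, 11, 5, 4, 8, 2, 9, 3, 7, 0, 13, 12]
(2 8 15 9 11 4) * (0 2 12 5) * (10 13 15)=(0 2 8 10 13 15 9 11 4 12 5)=[2, 1, 8, 3, 12, 0, 6, 7, 10, 11, 13, 4, 5, 15, 14, 9]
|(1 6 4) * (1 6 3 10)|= |(1 3 10)(4 6)|= 6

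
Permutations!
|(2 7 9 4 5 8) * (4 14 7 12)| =15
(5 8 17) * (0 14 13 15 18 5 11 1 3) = (0 14 13 15 18 5 8 17 11 1 3) = [14, 3, 2, 0, 4, 8, 6, 7, 17, 9, 10, 1, 12, 15, 13, 18, 16, 11, 5]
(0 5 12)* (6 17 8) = (0 5 12)(6 17 8) = [5, 1, 2, 3, 4, 12, 17, 7, 6, 9, 10, 11, 0, 13, 14, 15, 16, 8]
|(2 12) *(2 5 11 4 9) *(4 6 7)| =|(2 12 5 11 6 7 4 9)| =8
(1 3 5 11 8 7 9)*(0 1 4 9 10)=(0 1 3 5 11 8 7 10)(4 9)=[1, 3, 2, 5, 9, 11, 6, 10, 7, 4, 0, 8]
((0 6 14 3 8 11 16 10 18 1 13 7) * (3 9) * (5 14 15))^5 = [9, 15, 2, 18, 4, 11, 3, 14, 1, 10, 0, 13, 12, 5, 16, 8, 7, 17, 6] = (0 9 10)(1 15 8)(3 18 6)(5 11 13)(7 14 16)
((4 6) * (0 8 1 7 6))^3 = (0 7)(1 4)(6 8) = [7, 4, 2, 3, 1, 5, 8, 0, 6]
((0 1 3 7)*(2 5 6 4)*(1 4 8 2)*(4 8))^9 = (8) = [0, 1, 2, 3, 4, 5, 6, 7, 8]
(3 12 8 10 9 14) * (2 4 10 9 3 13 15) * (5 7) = [0, 1, 4, 12, 10, 7, 6, 5, 9, 14, 3, 11, 8, 15, 13, 2] = (2 4 10 3 12 8 9 14 13 15)(5 7)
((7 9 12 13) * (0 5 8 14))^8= (14)= [0, 1, 2, 3, 4, 5, 6, 7, 8, 9, 10, 11, 12, 13, 14]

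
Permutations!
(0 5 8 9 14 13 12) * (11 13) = [5, 1, 2, 3, 4, 8, 6, 7, 9, 14, 10, 13, 0, 12, 11] = (0 5 8 9 14 11 13 12)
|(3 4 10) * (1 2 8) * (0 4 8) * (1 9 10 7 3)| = |(0 4 7 3 8 9 10 1 2)| = 9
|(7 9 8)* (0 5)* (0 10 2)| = 12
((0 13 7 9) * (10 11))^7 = [9, 1, 2, 3, 4, 5, 6, 13, 8, 7, 11, 10, 12, 0] = (0 9 7 13)(10 11)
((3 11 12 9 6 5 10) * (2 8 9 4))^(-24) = (2 3 9 12 5)(4 10 8 11 6) = [0, 1, 3, 9, 10, 2, 4, 7, 11, 12, 8, 6, 5]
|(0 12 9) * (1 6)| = |(0 12 9)(1 6)| = 6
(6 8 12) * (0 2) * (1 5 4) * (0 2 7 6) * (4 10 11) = (0 7 6 8 12)(1 5 10 11 4) = [7, 5, 2, 3, 1, 10, 8, 6, 12, 9, 11, 4, 0]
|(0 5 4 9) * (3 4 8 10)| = |(0 5 8 10 3 4 9)| = 7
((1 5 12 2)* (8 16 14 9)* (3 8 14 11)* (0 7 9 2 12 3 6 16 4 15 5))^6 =(16)(3 8 4 15 5) =[0, 1, 2, 8, 15, 3, 6, 7, 4, 9, 10, 11, 12, 13, 14, 5, 16]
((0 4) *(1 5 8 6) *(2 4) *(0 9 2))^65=(1 5 8 6)(2 9 4)=[0, 5, 9, 3, 2, 8, 1, 7, 6, 4]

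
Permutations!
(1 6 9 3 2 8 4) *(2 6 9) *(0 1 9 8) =(0 1 8 4 9 3 6 2) =[1, 8, 0, 6, 9, 5, 2, 7, 4, 3]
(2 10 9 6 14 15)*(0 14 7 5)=(0 14 15 2 10 9 6 7 5)=[14, 1, 10, 3, 4, 0, 7, 5, 8, 6, 9, 11, 12, 13, 15, 2]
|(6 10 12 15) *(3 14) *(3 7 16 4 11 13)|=|(3 14 7 16 4 11 13)(6 10 12 15)|=28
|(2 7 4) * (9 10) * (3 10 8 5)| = 15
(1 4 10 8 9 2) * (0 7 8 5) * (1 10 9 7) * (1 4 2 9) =(0 4 1 2 10 5)(7 8) =[4, 2, 10, 3, 1, 0, 6, 8, 7, 9, 5]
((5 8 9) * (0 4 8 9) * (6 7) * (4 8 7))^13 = (0 8)(4 7 6)(5 9) = [8, 1, 2, 3, 7, 9, 4, 6, 0, 5]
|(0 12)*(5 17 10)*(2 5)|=4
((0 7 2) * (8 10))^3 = [0, 1, 2, 3, 4, 5, 6, 7, 10, 9, 8] = (8 10)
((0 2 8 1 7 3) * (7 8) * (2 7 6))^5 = (0 3 7)(1 8)(2 6) = [3, 8, 6, 7, 4, 5, 2, 0, 1]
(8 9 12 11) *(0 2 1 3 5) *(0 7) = (0 2 1 3 5 7)(8 9 12 11) = [2, 3, 1, 5, 4, 7, 6, 0, 9, 12, 10, 8, 11]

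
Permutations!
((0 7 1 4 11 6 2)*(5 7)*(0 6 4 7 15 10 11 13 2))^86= (0 4 5 13 15 2 10 6 11)= [4, 1, 10, 3, 5, 13, 11, 7, 8, 9, 6, 0, 12, 15, 14, 2]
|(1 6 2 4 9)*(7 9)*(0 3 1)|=|(0 3 1 6 2 4 7 9)|=8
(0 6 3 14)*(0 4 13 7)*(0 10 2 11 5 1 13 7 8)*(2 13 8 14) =[6, 8, 11, 2, 7, 1, 3, 10, 0, 9, 13, 5, 12, 14, 4] =(0 6 3 2 11 5 1 8)(4 7 10 13 14)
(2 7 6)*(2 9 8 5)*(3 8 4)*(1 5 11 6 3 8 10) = [0, 5, 7, 10, 8, 2, 9, 3, 11, 4, 1, 6] = (1 5 2 7 3 10)(4 8 11 6 9)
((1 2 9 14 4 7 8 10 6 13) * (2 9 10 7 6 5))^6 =(14) =[0, 1, 2, 3, 4, 5, 6, 7, 8, 9, 10, 11, 12, 13, 14]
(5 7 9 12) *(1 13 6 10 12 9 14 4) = (1 13 6 10 12 5 7 14 4) = [0, 13, 2, 3, 1, 7, 10, 14, 8, 9, 12, 11, 5, 6, 4]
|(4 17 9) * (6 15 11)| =|(4 17 9)(6 15 11)| =3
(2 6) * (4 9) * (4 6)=[0, 1, 4, 3, 9, 5, 2, 7, 8, 6]=(2 4 9 6)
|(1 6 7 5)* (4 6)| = 5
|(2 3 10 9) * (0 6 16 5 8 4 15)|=28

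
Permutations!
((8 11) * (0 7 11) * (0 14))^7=(0 11 14 7 8)=[11, 1, 2, 3, 4, 5, 6, 8, 0, 9, 10, 14, 12, 13, 7]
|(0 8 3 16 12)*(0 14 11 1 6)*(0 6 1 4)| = 8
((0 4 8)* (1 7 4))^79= (0 8 4 7 1)= [8, 0, 2, 3, 7, 5, 6, 1, 4]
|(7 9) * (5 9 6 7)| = 2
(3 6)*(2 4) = (2 4)(3 6) = [0, 1, 4, 6, 2, 5, 3]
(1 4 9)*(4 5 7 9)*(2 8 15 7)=(1 5 2 8 15 7 9)=[0, 5, 8, 3, 4, 2, 6, 9, 15, 1, 10, 11, 12, 13, 14, 7]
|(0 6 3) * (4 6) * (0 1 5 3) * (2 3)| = |(0 4 6)(1 5 2 3)| = 12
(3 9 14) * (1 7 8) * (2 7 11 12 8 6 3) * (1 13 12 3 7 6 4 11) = (2 6 7 4 11 3 9 14)(8 13 12) = [0, 1, 6, 9, 11, 5, 7, 4, 13, 14, 10, 3, 8, 12, 2]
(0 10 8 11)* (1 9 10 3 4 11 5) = (0 3 4 11)(1 9 10 8 5) = [3, 9, 2, 4, 11, 1, 6, 7, 5, 10, 8, 0]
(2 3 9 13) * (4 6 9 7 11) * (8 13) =(2 3 7 11 4 6 9 8 13) =[0, 1, 3, 7, 6, 5, 9, 11, 13, 8, 10, 4, 12, 2]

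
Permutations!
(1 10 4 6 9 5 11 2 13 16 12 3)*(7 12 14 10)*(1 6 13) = [0, 7, 1, 6, 13, 11, 9, 12, 8, 5, 4, 2, 3, 16, 10, 15, 14] = (1 7 12 3 6 9 5 11 2)(4 13 16 14 10)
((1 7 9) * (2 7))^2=(1 7)(2 9)=[0, 7, 9, 3, 4, 5, 6, 1, 8, 2]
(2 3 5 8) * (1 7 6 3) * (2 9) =(1 7 6 3 5 8 9 2) =[0, 7, 1, 5, 4, 8, 3, 6, 9, 2]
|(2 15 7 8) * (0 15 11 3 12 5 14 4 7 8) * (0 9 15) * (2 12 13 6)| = 40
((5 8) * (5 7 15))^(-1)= (5 15 7 8)= [0, 1, 2, 3, 4, 15, 6, 8, 5, 9, 10, 11, 12, 13, 14, 7]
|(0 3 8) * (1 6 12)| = |(0 3 8)(1 6 12)| = 3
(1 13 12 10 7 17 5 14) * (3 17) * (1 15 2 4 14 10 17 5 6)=(1 13 12 17 6)(2 4 14 15)(3 5 10 7)=[0, 13, 4, 5, 14, 10, 1, 3, 8, 9, 7, 11, 17, 12, 15, 2, 16, 6]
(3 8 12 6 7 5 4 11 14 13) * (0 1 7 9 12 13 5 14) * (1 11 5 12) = [11, 7, 2, 8, 5, 4, 9, 14, 13, 1, 10, 0, 6, 3, 12] = (0 11)(1 7 14 12 6 9)(3 8 13)(4 5)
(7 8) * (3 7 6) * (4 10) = [0, 1, 2, 7, 10, 5, 3, 8, 6, 9, 4] = (3 7 8 6)(4 10)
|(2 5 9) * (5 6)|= 4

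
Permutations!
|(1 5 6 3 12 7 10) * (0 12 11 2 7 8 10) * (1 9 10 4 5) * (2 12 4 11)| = 42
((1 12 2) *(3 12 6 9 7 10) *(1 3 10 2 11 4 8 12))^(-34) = [0, 9, 1, 6, 12, 5, 7, 3, 11, 2, 10, 8, 4] = (1 9 2)(3 6 7)(4 12)(8 11)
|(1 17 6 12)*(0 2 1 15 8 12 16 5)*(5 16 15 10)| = |(0 2 1 17 6 15 8 12 10 5)| = 10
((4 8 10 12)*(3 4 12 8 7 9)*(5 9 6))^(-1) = (12)(3 9 5 6 7 4)(8 10) = [0, 1, 2, 9, 3, 6, 7, 4, 10, 5, 8, 11, 12]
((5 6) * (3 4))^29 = (3 4)(5 6) = [0, 1, 2, 4, 3, 6, 5]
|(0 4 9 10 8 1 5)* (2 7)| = 14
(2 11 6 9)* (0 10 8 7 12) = (0 10 8 7 12)(2 11 6 9) = [10, 1, 11, 3, 4, 5, 9, 12, 7, 2, 8, 6, 0]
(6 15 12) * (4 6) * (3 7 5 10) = (3 7 5 10)(4 6 15 12) = [0, 1, 2, 7, 6, 10, 15, 5, 8, 9, 3, 11, 4, 13, 14, 12]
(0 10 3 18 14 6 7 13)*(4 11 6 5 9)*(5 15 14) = (0 10 3 18 5 9 4 11 6 7 13)(14 15) = [10, 1, 2, 18, 11, 9, 7, 13, 8, 4, 3, 6, 12, 0, 15, 14, 16, 17, 5]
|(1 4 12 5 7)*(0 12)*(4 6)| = |(0 12 5 7 1 6 4)| = 7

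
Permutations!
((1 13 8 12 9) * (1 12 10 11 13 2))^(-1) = (1 2)(8 13 11 10)(9 12) = [0, 2, 1, 3, 4, 5, 6, 7, 13, 12, 8, 10, 9, 11]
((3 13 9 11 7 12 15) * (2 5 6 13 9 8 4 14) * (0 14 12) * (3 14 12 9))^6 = (0 6 7 5 11 2 9 14 4 15 8 12 13) = [6, 1, 9, 3, 15, 11, 7, 5, 12, 14, 10, 2, 13, 0, 4, 8]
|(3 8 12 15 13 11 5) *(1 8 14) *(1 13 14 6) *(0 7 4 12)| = 13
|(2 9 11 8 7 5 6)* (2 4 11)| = |(2 9)(4 11 8 7 5 6)| = 6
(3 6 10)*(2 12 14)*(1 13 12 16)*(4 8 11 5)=(1 13 12 14 2 16)(3 6 10)(4 8 11 5)=[0, 13, 16, 6, 8, 4, 10, 7, 11, 9, 3, 5, 14, 12, 2, 15, 1]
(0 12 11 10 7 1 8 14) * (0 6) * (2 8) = [12, 2, 8, 3, 4, 5, 0, 1, 14, 9, 7, 10, 11, 13, 6] = (0 12 11 10 7 1 2 8 14 6)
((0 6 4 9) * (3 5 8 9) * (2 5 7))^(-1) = [9, 1, 7, 4, 6, 2, 0, 3, 5, 8] = (0 9 8 5 2 7 3 4 6)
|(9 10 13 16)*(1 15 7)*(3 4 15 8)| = |(1 8 3 4 15 7)(9 10 13 16)| = 12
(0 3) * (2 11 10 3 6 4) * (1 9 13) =(0 6 4 2 11 10 3)(1 9 13) =[6, 9, 11, 0, 2, 5, 4, 7, 8, 13, 3, 10, 12, 1]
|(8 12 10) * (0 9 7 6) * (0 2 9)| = |(2 9 7 6)(8 12 10)| = 12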